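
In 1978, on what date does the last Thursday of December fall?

28 December 1978

December 1978 begins on a Friday, so the first Thursday is December 7 (6 days later).
December 1978 has 31 days. Adding weeks: 7, 14, 21, 28 — the last one ≤ 31 is the 28th.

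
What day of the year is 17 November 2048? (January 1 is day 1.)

322

Days in months before November: 31 + 29 + 31 + 30 + 31 + 30 + 31 + 31 + 30 + 31 = 305.
Plus 17 days into November → day 322.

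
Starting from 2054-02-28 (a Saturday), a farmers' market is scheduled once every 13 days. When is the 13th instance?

The 13th occurrence is 12 intervals after the first: 12 × 13 = 156 days after 2054-02-28.
February has 28 days — 0 days to the end of February leaves 156.
March has 31 days (125 left).
April has 30 days (95 left).
May has 31 days (64 left).
June has 30 days (34 left).
July has 31 days (3 left).
3 days into August → 2054-08-03.

2054-08-03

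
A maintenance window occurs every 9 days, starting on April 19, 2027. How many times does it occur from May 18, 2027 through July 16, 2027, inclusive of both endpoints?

6

Occurrences land 9·i days after April 19, 2027 for i = 0, 1, 2, …
May 18, 2027 is 29 days after the start; 29 ÷ 9 = 3 remainder 2; since the remainder is 2, round up to i = 4. First occurrence in the window: #5 on May 25, 2027 (4×9 = 36 days in).
July 16, 2027 is 88 days after the start; 88 ÷ 9 = 9 remainder 7. Last occurrence in the window: #10 on July 9, 2027.
Occurrences #5 through #10: 6 in total.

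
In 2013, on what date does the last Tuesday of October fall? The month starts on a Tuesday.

29 October 2013

October 2013 begins on a Tuesday, so the first Tuesday is October 1.
October 2013 has 31 days. Adding weeks: 1, 8, 15, 22, 29 — the last one ≤ 31 is the 29th.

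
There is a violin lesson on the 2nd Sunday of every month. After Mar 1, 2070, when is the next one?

Mar 2070 starts on a Saturday; its first Sunday is the 2nd, so the 2nd Sunday is the 9th — Mar 9, 2070.
Mar 9, 2070 is after Mar 1, 2070, so that is the next one.

Mar 9, 2070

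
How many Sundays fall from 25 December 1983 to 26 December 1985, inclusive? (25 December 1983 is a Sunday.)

105

25 December 1983 is a Sunday; the first Sunday on or after it is 25 December 1983.
From 25 December 1983 to 26 December 1985: 6 + 366 + 360 = 732 days (rest of 1983, 1984, to 26 December 1985 in 1985).
732 ÷ 7 = 104 full weeks with remainder 4, so 104 more Sundays after the first → 105.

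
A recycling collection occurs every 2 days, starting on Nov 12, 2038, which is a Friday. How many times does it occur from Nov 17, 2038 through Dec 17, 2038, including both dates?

Occurrences land 2·i days after Nov 12, 2038 for i = 0, 1, 2, …
Nov 17, 2038 is 5 days after the start; 5 ÷ 2 = 2 remainder 1; since the remainder is 1, round up to i = 3. First occurrence in the window: #4 on Nov 18, 2038 (3×2 = 6 days in).
Dec 17, 2038 is 35 days after the start; 35 ÷ 2 = 17 remainder 1. Last occurrence in the window: #18 on Dec 16, 2038.
Occurrences #4 through #18: 15 in total.

15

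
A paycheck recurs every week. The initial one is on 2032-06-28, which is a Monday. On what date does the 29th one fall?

2033-01-10

The 29th occurrence is 28 intervals after the first: 28 × 7 = 196 days after 2032-06-28.
June has 30 days — 2 days to the end of June leaves 194.
July has 31 days (163 left).
August has 31 days (132 left).
September has 30 days (102 left).
October has 31 days (71 left).
November has 30 days (41 left).
December has 31 days (10 left).
10 days into January → 2033-01-10.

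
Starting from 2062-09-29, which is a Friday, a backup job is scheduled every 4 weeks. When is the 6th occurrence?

2063-02-16

The 6th occurrence is 5 intervals after the first: 5 × 28 = 140 days after 2062-09-29.
September has 30 days — 1 day to the end of September leaves 139.
October has 31 days (108 left).
November has 30 days (78 left).
December has 31 days (47 left).
January has 31 days (16 left).
16 days into February → 2063-02-16.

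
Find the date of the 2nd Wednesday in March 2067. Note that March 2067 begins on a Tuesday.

2067-03-09

March 2067 begins on a Tuesday, so the first Wednesday is March 2 (1 day later).
The 2nd Wednesday is 1 weeks later: 2 + 7 = 9.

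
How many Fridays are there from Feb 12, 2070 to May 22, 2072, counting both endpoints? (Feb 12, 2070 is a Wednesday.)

119

Feb 12, 2070 is a Wednesday; the first Friday on or after it is Feb 14, 2070 (2 days later).
From Feb 14, 2070 to May 22, 2072: 320 + 365 + 143 = 828 days (rest of 2070, 2071, to May 22, 2072 in 2072).
828 ÷ 7 = 118 full weeks with remainder 2, so 118 more Fridays after the first → 119.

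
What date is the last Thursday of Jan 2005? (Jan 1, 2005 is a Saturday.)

Jan 2005 begins on a Saturday, so the first Thursday is Jan 6 (5 days later).
Jan 2005 has 31 days. Adding weeks: 6, 13, 20, 27 — the last one ≤ 31 is the 27th.

Jan 27, 2005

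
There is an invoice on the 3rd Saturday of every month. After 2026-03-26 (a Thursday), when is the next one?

March 2026 starts on a Sunday; its first Saturday is the 7th, so the 3rd Saturday is the 21st — 2026-03-21.
That is not after 2026-03-26, so look at April 2026.
April 2026 starts on a Wednesday; its first Saturday is the 4th, so the 3rd Saturday is the 18th — 2026-04-18.

2026-04-18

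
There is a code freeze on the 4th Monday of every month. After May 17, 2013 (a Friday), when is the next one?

May 2013 starts on a Wednesday; its first Monday is the 6th, so the 4th Monday is the 27th — May 27, 2013.
May 27, 2013 is after May 17, 2013, so that is the next one.

May 27, 2013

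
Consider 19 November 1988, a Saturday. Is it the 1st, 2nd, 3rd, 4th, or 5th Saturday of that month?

Day 19 falls in week ⌈19/7⌉ of the month.
Days 1–7 hold the 1st Saturday, 8–14 the 2nd, 15–21 the 3rd, 22–28 the 4th, 29–31 the 5th.
19 is in the range for the 3rd.

3rd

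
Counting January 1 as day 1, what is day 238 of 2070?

January has 31 days (238 − 31 = 207 remain).
February has 28 days (207 − 28 = 179 remain).
March has 31 days (179 − 31 = 148 remain).
April has 30 days (148 − 30 = 118 remain).
May has 31 days (118 − 31 = 87 remain).
June has 30 days (87 − 30 = 57 remain).
July has 31 days (57 − 31 = 26 remain).
26 into August → August 26.

August 26, 2070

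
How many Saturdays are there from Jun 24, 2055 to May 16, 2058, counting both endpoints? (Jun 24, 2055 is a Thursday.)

151

Jun 24, 2055 is a Thursday; the first Saturday on or after it is Jun 26, 2055 (2 days later).
From Jun 26, 2055 to May 16, 2058: 188 + 366 + 365 + 136 = 1055 days (rest of 2055, 2056, 2057, to May 16, 2058 in 2058).
1055 ÷ 7 = 150 full weeks with remainder 5, so 150 more Saturdays after the first → 151.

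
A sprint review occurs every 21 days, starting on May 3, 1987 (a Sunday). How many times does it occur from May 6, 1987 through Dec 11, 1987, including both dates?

Occurrences land 21·i days after May 3, 1987 for i = 0, 1, 2, …
May 6, 1987 is 3 days after the start; 3 ÷ 21 = 0 remainder 3; since the remainder is 3, round up to i = 1. First occurrence in the window: #2 on May 24, 1987 (1×21 = 21 days in).
Dec 11, 1987 is 222 days after the start; 222 ÷ 21 = 10 remainder 12. Last occurrence in the window: #11 on Nov 29, 1987.
Occurrences #2 through #11: 10 in total.

10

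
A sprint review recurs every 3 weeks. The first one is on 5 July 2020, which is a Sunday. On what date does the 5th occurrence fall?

27 September 2020

The 5th occurrence is 4 intervals after the first: 4 × 21 = 84 days after 5 July 2020.
July has 31 days — 26 days to the end of July leaves 58.
August has 31 days (27 left).
27 days into September → 27 September 2020.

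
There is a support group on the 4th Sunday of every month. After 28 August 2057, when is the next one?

August 2057 starts on a Wednesday; its first Sunday is the 5th, so the 4th Sunday is the 26th — 26 August 2057.
That is not after 28 August 2057, so look at September 2057.
September 2057 starts on a Saturday; its first Sunday is the 2nd, so the 4th Sunday is the 23rd — 23 September 2057.

23 September 2057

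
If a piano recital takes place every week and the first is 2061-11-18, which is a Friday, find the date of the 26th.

2062-05-12

The 26th occurrence is 25 intervals after the first: 25 × 7 = 175 days after 2061-11-18.
November has 30 days — 12 days to the end of November leaves 163.
December has 31 days (132 left).
January has 31 days (101 left).
February has 28 days (73 left).
March has 31 days (42 left).
April has 30 days (12 left).
12 days into May → 2062-05-12.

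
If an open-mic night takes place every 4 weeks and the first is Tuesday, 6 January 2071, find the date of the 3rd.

3 March 2071

The 3rd occurrence is 2 intervals after the first: 2 × 28 = 56 days after 6 January 2071.
January has 31 days — 25 days to the end of January leaves 31.
February has 28 days (3 left).
3 days into March → 3 March 2071.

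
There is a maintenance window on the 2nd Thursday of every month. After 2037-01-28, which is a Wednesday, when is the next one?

2037-02-12

January 2037 starts on a Thursday; its first Thursday is the 1st, so the 2nd Thursday is the 8th — 2037-01-08.
That is not after 2037-01-28, so look at February 2037.
February 2037 starts on a Sunday; its first Thursday is the 5th, so the 2nd Thursday is the 12th — 2037-02-12.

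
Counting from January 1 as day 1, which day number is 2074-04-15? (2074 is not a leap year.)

105

Days in months before April: 31 + 28 + 31 = 90.
Plus 15 days into April → day 105.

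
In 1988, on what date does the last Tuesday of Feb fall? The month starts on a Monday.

Feb 23, 1988

Feb 1988 begins on a Monday, so the first Tuesday is Feb 2 (1 day later).
Feb 1988 has 29 days. Adding weeks: 2, 9, 16, 23 — the last one ≤ 29 is the 23rd.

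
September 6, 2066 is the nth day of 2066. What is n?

Days in months before September: 31 + 28 + 31 + 30 + 31 + 30 + 31 + 31 = 243.
Plus 6 days into September → day 249.

249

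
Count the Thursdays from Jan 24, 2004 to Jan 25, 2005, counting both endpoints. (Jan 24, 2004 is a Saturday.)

Jan 24, 2004 is a Saturday; the first Thursday on or after it is Jan 29, 2004 (5 days later).
From Jan 29, 2004 to Jan 25, 2005: 337 + 25 = 362 days (rest of 2004, to Jan 25, 2005 in 2005).
362 ÷ 7 = 51 full weeks with remainder 5, so 51 more Thursdays after the first → 52.

52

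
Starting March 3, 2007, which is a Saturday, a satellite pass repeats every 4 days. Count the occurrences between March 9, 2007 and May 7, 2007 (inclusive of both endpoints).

Occurrences land 4·i days after March 3, 2007 for i = 0, 1, 2, …
March 9, 2007 is 6 days after the start; 6 ÷ 4 = 1 remainder 2; since the remainder is 2, round up to i = 2. First occurrence in the window: #3 on March 11, 2007 (2×4 = 8 days in).
May 7, 2007 is 65 days after the start; 65 ÷ 4 = 16 remainder 1. Last occurrence in the window: #17 on May 6, 2007.
Occurrences #3 through #17: 15 in total.

15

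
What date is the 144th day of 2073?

Jan has 31 days (144 − 31 = 113 remain).
Feb has 28 days (113 − 28 = 85 remain).
Mar has 31 days (85 − 31 = 54 remain).
Apr has 30 days (54 − 30 = 24 remain).
24 into May → May 24.

May 24, 2073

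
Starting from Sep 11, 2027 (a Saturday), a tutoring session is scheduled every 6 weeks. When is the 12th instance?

The 12th occurrence is 11 intervals after the first: 11 × 42 = 462 days after Sep 11, 2027.
Sep has 30 days — 19 days to the end of Sep leaves 443.
From end of Sep to end of 2027 is 92 days (351 left).
Jan has 31 days (320 left).
Feb has 29 days (291 left).
Mar has 31 days (260 left).
Apr has 30 days (230 left).
May has 31 days (199 left).
Jun has 30 days (169 left).
Jul has 31 days (138 left).
Aug has 31 days (107 left).
Sep has 30 days (77 left).
Oct has 31 days (46 left).
Nov has 30 days (16 left).
16 days into Dec → Dec 16, 2028.

Dec 16, 2028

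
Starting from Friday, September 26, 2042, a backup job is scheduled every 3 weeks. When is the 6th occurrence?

January 9, 2043

The 6th occurrence is 5 intervals after the first: 5 × 21 = 105 days after September 26, 2042.
September has 30 days — 4 days to the end of September leaves 101.
October has 31 days (70 left).
November has 30 days (40 left).
December has 31 days (9 left).
9 days into January → January 9, 2043.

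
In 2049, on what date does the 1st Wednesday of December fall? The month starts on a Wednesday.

December 2049 begins on a Wednesday, so the first Wednesday is December 1.

2049-12-01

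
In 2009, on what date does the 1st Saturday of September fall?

5 September 2009

September 2009 begins on a Tuesday, so the first Saturday is September 5 (4 days later).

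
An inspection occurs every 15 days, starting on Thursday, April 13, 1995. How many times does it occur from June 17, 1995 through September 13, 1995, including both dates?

Occurrences land 15·i days after April 13, 1995 for i = 0, 1, 2, …
June 17, 1995 is 65 days after the start; 65 ÷ 15 = 4 remainder 5; since the remainder is 5, round up to i = 5. First occurrence in the window: #6 on June 27, 1995 (5×15 = 75 days in).
September 13, 1995 is 153 days after the start; 153 ÷ 15 = 10 remainder 3. Last occurrence in the window: #11 on September 10, 1995.
Occurrences #6 through #11: 6 in total.

6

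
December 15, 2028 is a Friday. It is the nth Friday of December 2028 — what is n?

3rd

Day 15 falls in week ⌈15/7⌉ of the month.
Days 1–7 hold the 1st Friday, 8–14 the 2nd, 15–21 the 3rd, 22–28 the 4th, 29–31 the 5th.
15 is in the range for the 3rd.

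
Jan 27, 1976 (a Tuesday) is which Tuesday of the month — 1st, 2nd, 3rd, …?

4th

Day 27 falls in week ⌈27/7⌉ of the month.
Days 1–7 hold the 1st Tuesday, 8–14 the 2nd, 15–21 the 3rd, 22–28 the 4th, 29–31 the 5th.
27 is in the range for the 4th.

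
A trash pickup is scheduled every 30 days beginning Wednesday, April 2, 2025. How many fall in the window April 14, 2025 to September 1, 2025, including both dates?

Occurrences land 30·i days after April 2, 2025 for i = 0, 1, 2, …
April 14, 2025 is 12 days after the start; 12 ÷ 30 = 0 remainder 12; since the remainder is 12, round up to i = 1. First occurrence in the window: #2 on May 2, 2025 (1×30 = 30 days in).
September 1, 2025 is 152 days after the start; 152 ÷ 30 = 5 remainder 2. Last occurrence in the window: #6 on August 30, 2025.
Occurrences #2 through #6: 5 in total.

5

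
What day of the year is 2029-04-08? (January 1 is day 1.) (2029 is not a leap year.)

Days in months before April: 31 + 28 + 31 = 90.
Plus 8 days into April → day 98.

98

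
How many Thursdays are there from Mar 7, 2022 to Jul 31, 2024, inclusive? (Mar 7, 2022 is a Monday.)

Mar 7, 2022 is a Monday; the first Thursday on or after it is Mar 10, 2022 (3 days later).
From Mar 10, 2022 to Jul 31, 2024: 296 + 365 + 213 = 874 days (rest of 2022, 2023, to Jul 31, 2024 in 2024).
874 ÷ 7 = 124 full weeks with remainder 6, so 124 more Thursdays after the first → 125.

125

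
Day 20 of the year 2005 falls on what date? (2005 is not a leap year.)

20 into January → January 20.

20 January 2005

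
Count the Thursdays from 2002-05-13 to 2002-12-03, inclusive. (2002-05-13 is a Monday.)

29

2002-05-13 is a Monday; the first Thursday on or after it is 2002-05-16 (3 days later).
From 2002-05-16 to 2002-12-03: 15 + 30 + 31 + 31 + 30 + 31 + 30 + 3 = 201 days (rest of May, June, July, August, September, October, November, December).
201 ÷ 7 = 28 full weeks with remainder 5, so 28 more Thursdays after the first → 29.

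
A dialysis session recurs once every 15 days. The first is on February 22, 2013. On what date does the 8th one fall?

The 8th occurrence is 7 intervals after the first: 7 × 15 = 105 days after February 22, 2013.
February has 28 days — 6 days to the end of February leaves 99.
March has 31 days (68 left).
April has 30 days (38 left).
May has 31 days (7 left).
7 days into June → June 7, 2013.

June 7, 2013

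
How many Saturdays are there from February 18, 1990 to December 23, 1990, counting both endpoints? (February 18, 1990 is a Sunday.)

February 18, 1990 is a Sunday; the first Saturday on or after it is February 24, 1990 (6 days later).
From February 24, 1990 to December 23, 1990: 4 + 31 + 30 + 31 + 30 + 31 + 31 + 30 + 31 + 30 + 23 = 302 days (rest of February, March, April, May, June, July, August, September, October, November, December).
302 ÷ 7 = 43 full weeks with remainder 1, so 43 more Saturdays after the first → 44.

44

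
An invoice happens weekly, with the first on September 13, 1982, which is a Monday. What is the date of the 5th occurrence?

October 11, 1982

The 5th occurrence is 4 intervals after the first: 4 × 7 = 28 days after September 13, 1982.
September has 30 days — 17 days to the end of September leaves 11.
11 days into October → October 11, 1982.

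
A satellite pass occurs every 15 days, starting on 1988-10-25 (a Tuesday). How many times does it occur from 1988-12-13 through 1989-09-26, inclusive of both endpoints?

Occurrences land 15·i days after 1988-10-25 for i = 0, 1, 2, …
1988-12-13 is 49 days after the start; 49 ÷ 15 = 3 remainder 4; since the remainder is 4, round up to i = 4. First occurrence in the window: #5 on 1988-12-24 (4×15 = 60 days in).
1989-09-26 is 336 days after the start; 336 ÷ 15 = 22 remainder 6. Last occurrence in the window: #23 on 1989-09-20.
Occurrences #5 through #23: 19 in total.

19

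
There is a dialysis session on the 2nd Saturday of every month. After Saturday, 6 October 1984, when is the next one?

13 October 1984

October 1984 starts on a Monday; its first Saturday is the 6th, so the 2nd Saturday is the 13th — 13 October 1984.
13 October 1984 is after 6 October 1984, so that is the next one.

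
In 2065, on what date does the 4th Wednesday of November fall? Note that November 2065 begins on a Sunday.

November 2065 begins on a Sunday, so the first Wednesday is November 4 (3 days later).
The 4th Wednesday is 3 weeks later: 4 + 21 = 25.

2065-11-25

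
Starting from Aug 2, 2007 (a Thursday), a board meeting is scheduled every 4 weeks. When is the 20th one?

Jan 15, 2009

The 20th occurrence is 19 intervals after the first: 19 × 28 = 532 days after Aug 2, 2007.
Aug has 31 days — 29 days to the end of Aug leaves 503.
From end of Aug to end of 2007 is 122 days (381 left).
2008 has 366 days (15 left).
15 days into Jan → Jan 15, 2009.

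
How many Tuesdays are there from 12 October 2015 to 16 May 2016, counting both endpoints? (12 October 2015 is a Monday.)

31

12 October 2015 is a Monday; the first Tuesday on or after it is 13 October 2015 (1 day later).
From 13 October 2015 to 16 May 2016: 18 + 30 + 31 + 31 + 29 + 31 + 30 + 16 = 216 days (rest of October, November, December, January, February, March, April, May).
216 ÷ 7 = 30 full weeks with remainder 6, so 30 more Tuesdays after the first → 31.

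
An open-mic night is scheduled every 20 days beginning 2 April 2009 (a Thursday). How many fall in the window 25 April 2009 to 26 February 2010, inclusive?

15

Occurrences land 20·i days after 2 April 2009 for i = 0, 1, 2, …
25 April 2009 is 23 days after the start; 23 ÷ 20 = 1 remainder 3; since the remainder is 3, round up to i = 2. First occurrence in the window: #3 on 12 May 2009 (2×20 = 40 days in).
26 February 2010 is 330 days after the start; 330 ÷ 20 = 16 remainder 10. Last occurrence in the window: #17 on 16 February 2010.
Occurrences #3 through #17: 15 in total.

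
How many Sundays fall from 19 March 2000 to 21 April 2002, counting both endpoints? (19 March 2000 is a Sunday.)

19 March 2000 is a Sunday; the first Sunday on or after it is 19 March 2000.
From 19 March 2000 to 21 April 2002: 287 + 365 + 111 = 763 days (rest of 2000, 2001, to 21 April 2002 in 2002).
763 ÷ 7 = 109 full weeks with remainder 0, so 109 more Sundays after the first → 110.

110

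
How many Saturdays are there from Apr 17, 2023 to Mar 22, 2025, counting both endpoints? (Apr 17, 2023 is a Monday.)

101

Apr 17, 2023 is a Monday; the first Saturday on or after it is Apr 22, 2023 (5 days later).
From Apr 22, 2023 to Mar 22, 2025: 253 + 366 + 81 = 700 days (rest of 2023, 2024, to Mar 22, 2025 in 2025).
700 ÷ 7 = 100 full weeks with remainder 0, so 100 more Saturdays after the first → 101.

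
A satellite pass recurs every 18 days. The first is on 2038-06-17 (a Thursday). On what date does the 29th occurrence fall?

2039-11-03

The 29th occurrence is 28 intervals after the first: 28 × 18 = 504 days after 2038-06-17.
June has 30 days — 13 days to the end of June leaves 491.
From end of June to end of 2038 is 184 days (307 left).
January has 31 days (276 left).
February has 28 days (248 left).
March has 31 days (217 left).
April has 30 days (187 left).
May has 31 days (156 left).
June has 30 days (126 left).
July has 31 days (95 left).
August has 31 days (64 left).
September has 30 days (34 left).
October has 31 days (3 left).
3 days into November → 2039-11-03.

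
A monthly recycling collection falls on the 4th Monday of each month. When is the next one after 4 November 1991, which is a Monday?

25 November 1991

November 1991 starts on a Friday; its first Monday is the 4th, so the 4th Monday is the 25th — 25 November 1991.
25 November 1991 is after 4 November 1991, so that is the next one.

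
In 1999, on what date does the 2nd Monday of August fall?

9 August 1999

August 1999 begins on a Sunday, so the first Monday is August 2 (1 day later).
The 2nd Monday is 1 weeks later: 2 + 7 = 9.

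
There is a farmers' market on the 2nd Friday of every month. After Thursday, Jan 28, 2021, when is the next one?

Jan 2021 starts on a Friday; its first Friday is the 1st, so the 2nd Friday is the 8th — Jan 8, 2021.
That is not after Jan 28, 2021, so look at Feb 2021.
Feb 2021 starts on a Monday; its first Friday is the 5th, so the 2nd Friday is the 12th — Feb 12, 2021.

Feb 12, 2021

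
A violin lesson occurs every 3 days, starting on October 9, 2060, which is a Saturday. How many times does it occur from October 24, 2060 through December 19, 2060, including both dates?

Occurrences land 3·i days after October 9, 2060 for i = 0, 1, 2, …
October 24, 2060 is 15 days after the start; 15 ÷ 3 = 5 remainder 0. First occurrence in the window: #6 on October 24, 2060 (5×3 = 15 days in).
December 19, 2060 is 71 days after the start; 71 ÷ 3 = 23 remainder 2. Last occurrence in the window: #24 on December 17, 2060.
Occurrences #6 through #24: 19 in total.

19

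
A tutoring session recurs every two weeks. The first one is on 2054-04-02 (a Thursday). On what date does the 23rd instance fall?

2055-02-04

The 23rd occurrence is 22 intervals after the first: 22 × 14 = 308 days after 2054-04-02.
April has 30 days — 28 days to the end of April leaves 280.
May has 31 days (249 left).
June has 30 days (219 left).
July has 31 days (188 left).
August has 31 days (157 left).
September has 30 days (127 left).
October has 31 days (96 left).
November has 30 days (66 left).
December has 31 days (35 left).
January has 31 days (4 left).
4 days into February → 2055-02-04.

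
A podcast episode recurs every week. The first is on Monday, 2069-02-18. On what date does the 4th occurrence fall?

The 4th occurrence is 3 intervals after the first: 3 × 7 = 21 days after 2069-02-18.
February has 28 days — 10 days to the end of February leaves 11.
11 days into March → 2069-03-11.

2069-03-11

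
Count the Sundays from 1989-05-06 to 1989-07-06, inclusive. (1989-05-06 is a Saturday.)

9

1989-05-06 is a Saturday; the first Sunday on or after it is 1989-05-07 (1 day later).
From 1989-05-07 to 1989-07-06: 24 + 30 + 6 = 60 days (rest of May, June, July).
60 ÷ 7 = 8 full weeks with remainder 4, so 8 more Sundays after the first → 9.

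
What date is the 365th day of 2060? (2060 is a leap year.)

January has 31 days (365 − 31 = 334 remain).
February has 29 days (334 − 29 = 305 remain).
March has 31 days (305 − 31 = 274 remain).
April has 30 days (274 − 30 = 244 remain).
May has 31 days (244 − 31 = 213 remain).
June has 30 days (213 − 30 = 183 remain).
July has 31 days (183 − 31 = 152 remain).
August has 31 days (152 − 31 = 121 remain).
September has 30 days (121 − 30 = 91 remain).
October has 31 days (91 − 31 = 60 remain).
November has 30 days (60 − 30 = 30 remain).
30 into December → December 30.

30 December 2060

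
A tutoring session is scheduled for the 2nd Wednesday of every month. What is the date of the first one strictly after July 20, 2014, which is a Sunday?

July 2014 starts on a Tuesday; its first Wednesday is the 2nd, so the 2nd Wednesday is the 9th — July 9, 2014.
That is not after July 20, 2014, so look at August 2014.
August 2014 starts on a Friday; its first Wednesday is the 6th, so the 2nd Wednesday is the 13th — August 13, 2014.

August 13, 2014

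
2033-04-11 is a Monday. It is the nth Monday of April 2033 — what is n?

2nd

Day 11 falls in week ⌈11/7⌉ of the month.
Days 1–7 hold the 1st Monday, 8–14 the 2nd, 15–21 the 3rd, 22–28 the 4th, 29–31 the 5th.
11 is in the range for the 2nd.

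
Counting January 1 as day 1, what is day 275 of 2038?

January has 31 days (275 − 31 = 244 remain).
February has 28 days (244 − 28 = 216 remain).
March has 31 days (216 − 31 = 185 remain).
April has 30 days (185 − 30 = 155 remain).
May has 31 days (155 − 31 = 124 remain).
June has 30 days (124 − 30 = 94 remain).
July has 31 days (94 − 31 = 63 remain).
August has 31 days (63 − 31 = 32 remain).
September has 30 days (32 − 30 = 2 remain).
2 into October → October 2.

October 2, 2038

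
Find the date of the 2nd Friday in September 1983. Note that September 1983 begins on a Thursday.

September 1983 begins on a Thursday, so the first Friday is September 2 (1 day later).
The 2nd Friday is 1 weeks later: 2 + 7 = 9.

9 September 1983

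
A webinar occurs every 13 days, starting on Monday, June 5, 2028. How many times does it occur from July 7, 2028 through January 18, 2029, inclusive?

15

Occurrences land 13·i days after June 5, 2028 for i = 0, 1, 2, …
July 7, 2028 is 32 days after the start; 32 ÷ 13 = 2 remainder 6; since the remainder is 6, round up to i = 3. First occurrence in the window: #4 on July 14, 2028 (3×13 = 39 days in).
January 18, 2029 is 227 days after the start; 227 ÷ 13 = 17 remainder 6. Last occurrence in the window: #18 on January 12, 2029.
Occurrences #4 through #18: 15 in total.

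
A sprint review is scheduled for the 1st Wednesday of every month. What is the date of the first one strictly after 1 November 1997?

November 1997 starts on a Saturday, so its 1st Wednesday is 5 November 1997 (4 days in).
5 November 1997 is after 1 November 1997, so that is the next one.

5 November 1997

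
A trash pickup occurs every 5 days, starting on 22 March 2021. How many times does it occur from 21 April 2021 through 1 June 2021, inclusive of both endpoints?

9

Occurrences land 5·i days after 22 March 2021 for i = 0, 1, 2, …
21 April 2021 is 30 days after the start; 30 ÷ 5 = 6 remainder 0. First occurrence in the window: #7 on 21 April 2021 (6×5 = 30 days in).
1 June 2021 is 71 days after the start; 71 ÷ 5 = 14 remainder 1. Last occurrence in the window: #15 on 31 May 2021.
Occurrences #7 through #15: 9 in total.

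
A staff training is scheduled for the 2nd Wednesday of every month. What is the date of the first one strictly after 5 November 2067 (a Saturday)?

November 2067 starts on a Tuesday; its first Wednesday is the 2nd, so the 2nd Wednesday is the 9th — 9 November 2067.
9 November 2067 is after 5 November 2067, so that is the next one.

9 November 2067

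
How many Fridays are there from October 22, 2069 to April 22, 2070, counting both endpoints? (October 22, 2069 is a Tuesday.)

26

October 22, 2069 is a Tuesday; the first Friday on or after it is October 25, 2069 (3 days later).
From October 25, 2069 to April 22, 2070: 6 + 30 + 31 + 31 + 28 + 31 + 22 = 179 days (rest of October, November, December, January, February, March, April).
179 ÷ 7 = 25 full weeks with remainder 4, so 25 more Fridays after the first → 26.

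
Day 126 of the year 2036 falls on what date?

January has 31 days (126 − 31 = 95 remain).
February has 29 days (95 − 29 = 66 remain).
March has 31 days (66 − 31 = 35 remain).
April has 30 days (35 − 30 = 5 remain).
5 into May → May 5.

May 5, 2036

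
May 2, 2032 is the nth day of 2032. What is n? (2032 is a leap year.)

123

Days in months before May: 31 + 29 + 31 + 30 = 121.
Plus 2 days into May → day 123.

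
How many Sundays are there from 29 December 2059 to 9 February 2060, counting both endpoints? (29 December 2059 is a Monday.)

29 December 2059 is a Monday; the first Sunday on or after it is 4 January 2060 (6 days later).
From 4 January 2060 to 9 February 2060: 27 + 9 = 36 days (rest of January, February).
36 ÷ 7 = 5 full weeks with remainder 1, so 5 more Sundays after the first → 6.

6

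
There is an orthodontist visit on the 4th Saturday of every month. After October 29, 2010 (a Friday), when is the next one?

November 27, 2010

October 2010 starts on a Friday; its first Saturday is the 2nd, so the 4th Saturday is the 23rd — October 23, 2010.
That is not after October 29, 2010, so look at November 2010.
November 2010 starts on a Monday; its first Saturday is the 6th, so the 4th Saturday is the 27th — November 27, 2010.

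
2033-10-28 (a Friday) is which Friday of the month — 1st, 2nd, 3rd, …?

Day 28 falls in week ⌈28/7⌉ of the month.
Days 1–7 hold the 1st Friday, 8–14 the 2nd, 15–21 the 3rd, 22–28 the 4th, 29–31 the 5th.
28 is in the range for the 4th.

4th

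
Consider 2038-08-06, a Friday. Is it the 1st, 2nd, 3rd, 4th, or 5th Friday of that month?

Day 6 falls in week ⌈6/7⌉ of the month.
Days 1–7 hold the 1st Friday, 8–14 the 2nd, 15–21 the 3rd, 22–28 the 4th, 29–31 the 5th.
6 is in the range for the 1st.

1st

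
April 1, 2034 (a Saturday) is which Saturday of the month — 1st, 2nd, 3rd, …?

Day 1 falls in week ⌈1/7⌉ of the month.
Days 1–7 hold the 1st Saturday, 8–14 the 2nd, 15–21 the 3rd, 22–28 the 4th, 29–31 the 5th.
1 is in the range for the 1st.

1st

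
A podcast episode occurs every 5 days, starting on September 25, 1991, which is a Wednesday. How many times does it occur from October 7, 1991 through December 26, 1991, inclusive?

16

Occurrences land 5·i days after September 25, 1991 for i = 0, 1, 2, …
October 7, 1991 is 12 days after the start; 12 ÷ 5 = 2 remainder 2; since the remainder is 2, round up to i = 3. First occurrence in the window: #4 on October 10, 1991 (3×5 = 15 days in).
December 26, 1991 is 92 days after the start; 92 ÷ 5 = 18 remainder 2. Last occurrence in the window: #19 on December 24, 1991.
Occurrences #4 through #19: 16 in total.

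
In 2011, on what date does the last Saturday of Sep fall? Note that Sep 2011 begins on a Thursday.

Sep 24, 2011

Sep 2011 begins on a Thursday, so the first Saturday is Sep 3 (2 days later).
Sep 2011 has 30 days. Adding weeks: 3, 10, 17, 24 — the last one ≤ 30 is the 24th.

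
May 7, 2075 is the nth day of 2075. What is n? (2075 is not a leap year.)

Days in months before May: 31 + 28 + 31 + 30 = 120.
Plus 7 days into May → day 127.

127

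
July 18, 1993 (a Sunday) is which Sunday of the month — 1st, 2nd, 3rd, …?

3rd

Day 18 falls in week ⌈18/7⌉ of the month.
Days 1–7 hold the 1st Sunday, 8–14 the 2nd, 15–21 the 3rd, 22–28 the 4th, 29–31 the 5th.
18 is in the range for the 3rd.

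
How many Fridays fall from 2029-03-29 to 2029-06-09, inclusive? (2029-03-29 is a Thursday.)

2029-03-29 is a Thursday; the first Friday on or after it is 2029-03-30 (1 day later).
From 2029-03-30 to 2029-06-09: 1 + 30 + 31 + 9 = 71 days (rest of March, April, May, June).
71 ÷ 7 = 10 full weeks with remainder 1, so 10 more Fridays after the first → 11.

11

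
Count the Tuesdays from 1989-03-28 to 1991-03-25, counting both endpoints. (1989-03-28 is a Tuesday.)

1989-03-28 is a Tuesday; the first Tuesday on or after it is 1989-03-28.
From 1989-03-28 to 1991-03-25: 278 + 365 + 84 = 727 days (rest of 1989, 1990, to 1991-03-25 in 1991).
727 ÷ 7 = 103 full weeks with remainder 6, so 103 more Tuesdays after the first → 104.

104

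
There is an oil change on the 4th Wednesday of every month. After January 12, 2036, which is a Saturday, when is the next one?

January 23, 2036

January 2036 starts on a Tuesday; its first Wednesday is the 2nd, so the 4th Wednesday is the 23rd — January 23, 2036.
January 23, 2036 is after January 12, 2036, so that is the next one.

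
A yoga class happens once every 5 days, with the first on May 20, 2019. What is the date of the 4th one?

The 4th occurrence is 3 intervals after the first: 3 × 5 = 15 days after May 20, 2019.
May has 31 days — 11 days to the end of May leaves 4.
4 days into Jun → Jun 4, 2019.

Jun 4, 2019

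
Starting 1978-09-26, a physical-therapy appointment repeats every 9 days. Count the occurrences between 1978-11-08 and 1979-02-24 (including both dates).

Occurrences land 9·i days after 1978-09-26 for i = 0, 1, 2, …
1978-11-08 is 43 days after the start; 43 ÷ 9 = 4 remainder 7; since the remainder is 7, round up to i = 5. First occurrence in the window: #6 on 1978-11-10 (5×9 = 45 days in).
1979-02-24 is 151 days after the start; 151 ÷ 9 = 16 remainder 7. Last occurrence in the window: #17 on 1979-02-17.
Occurrences #6 through #17: 12 in total.

12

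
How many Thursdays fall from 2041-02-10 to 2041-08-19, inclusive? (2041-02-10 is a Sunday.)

27

2041-02-10 is a Sunday; the first Thursday on or after it is 2041-02-14 (4 days later).
From 2041-02-14 to 2041-08-19: 14 + 31 + 30 + 31 + 30 + 31 + 19 = 186 days (rest of February, March, April, May, June, July, August).
186 ÷ 7 = 26 full weeks with remainder 4, so 26 more Thursdays after the first → 27.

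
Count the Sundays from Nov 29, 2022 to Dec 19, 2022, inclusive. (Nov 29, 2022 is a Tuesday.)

Nov 29, 2022 is a Tuesday; the first Sunday on or after it is Dec 4, 2022 (5 days later).
From Dec 4, 2022 to Dec 19, 2022 is 19 − 4 = 15 days.
15 ÷ 7 = 2 full weeks with remainder 1, so 2 more Sundays after the first → 3.

3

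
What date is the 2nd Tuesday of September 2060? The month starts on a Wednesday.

14 September 2060

September 2060 begins on a Wednesday, so the first Tuesday is September 7 (6 days later).
The 2nd Tuesday is 1 weeks later: 7 + 7 = 14.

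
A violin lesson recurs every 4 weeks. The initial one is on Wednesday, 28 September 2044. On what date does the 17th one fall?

The 17th occurrence is 16 intervals after the first: 16 × 28 = 448 days after 28 September 2044.
September has 30 days — 2 days to the end of September leaves 446.
From end of September to end of 2044 is 92 days (354 left).
January has 31 days (323 left).
February has 28 days (295 left).
March has 31 days (264 left).
April has 30 days (234 left).
May has 31 days (203 left).
June has 30 days (173 left).
July has 31 days (142 left).
August has 31 days (111 left).
September has 30 days (81 left).
October has 31 days (50 left).
November has 30 days (20 left).
20 days into December → 20 December 2045.

20 December 2045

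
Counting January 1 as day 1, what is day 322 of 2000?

January has 31 days (322 − 31 = 291 remain).
February has 29 days (291 − 29 = 262 remain).
March has 31 days (262 − 31 = 231 remain).
April has 30 days (231 − 30 = 201 remain).
May has 31 days (201 − 31 = 170 remain).
June has 30 days (170 − 30 = 140 remain).
July has 31 days (140 − 31 = 109 remain).
August has 31 days (109 − 31 = 78 remain).
September has 30 days (78 − 30 = 48 remain).
October has 31 days (48 − 31 = 17 remain).
17 into November → November 17.

November 17, 2000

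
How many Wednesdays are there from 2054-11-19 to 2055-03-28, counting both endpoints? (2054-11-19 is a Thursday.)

18

2054-11-19 is a Thursday; the first Wednesday on or after it is 2054-11-25 (6 days later).
From 2054-11-25 to 2055-03-28: 5 + 31 + 31 + 28 + 28 = 123 days (rest of November, December, January, February, March).
123 ÷ 7 = 17 full weeks with remainder 4, so 17 more Wednesdays after the first → 18.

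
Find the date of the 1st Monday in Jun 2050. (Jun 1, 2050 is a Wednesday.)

Jun 2050 begins on a Wednesday, so the first Monday is Jun 6 (5 days later).

Jun 6, 2050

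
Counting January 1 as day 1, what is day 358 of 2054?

Dec 24, 2054

Jan has 31 days (358 − 31 = 327 remain).
Feb has 28 days (327 − 28 = 299 remain).
Mar has 31 days (299 − 31 = 268 remain).
Apr has 30 days (268 − 30 = 238 remain).
May has 31 days (238 − 31 = 207 remain).
Jun has 30 days (207 − 30 = 177 remain).
Jul has 31 days (177 − 31 = 146 remain).
Aug has 31 days (146 − 31 = 115 remain).
Sep has 30 days (115 − 30 = 85 remain).
Oct has 31 days (85 − 31 = 54 remain).
Nov has 30 days (54 − 30 = 24 remain).
24 into Dec → Dec 24.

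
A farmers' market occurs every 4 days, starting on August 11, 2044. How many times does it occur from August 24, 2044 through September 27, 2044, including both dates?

8

Occurrences land 4·i days after August 11, 2044 for i = 0, 1, 2, …
August 24, 2044 is 13 days after the start; 13 ÷ 4 = 3 remainder 1; since the remainder is 1, round up to i = 4. First occurrence in the window: #5 on August 27, 2044 (4×4 = 16 days in).
September 27, 2044 is 47 days after the start; 47 ÷ 4 = 11 remainder 3. Last occurrence in the window: #12 on September 24, 2044.
Occurrences #5 through #12: 8 in total.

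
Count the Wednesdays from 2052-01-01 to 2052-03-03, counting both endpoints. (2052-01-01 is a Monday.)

2052-01-01 is a Monday; the first Wednesday on or after it is 2052-01-03 (2 days later).
From 2052-01-03 to 2052-03-03: 28 + 29 + 3 = 60 days (rest of January, February, March).
60 ÷ 7 = 8 full weeks with remainder 4, so 8 more Wednesdays after the first → 9.

9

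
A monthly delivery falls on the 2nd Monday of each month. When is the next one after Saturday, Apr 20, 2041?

Apr 2041 starts on a Monday; its first Monday is the 1st, so the 2nd Monday is the 8th — Apr 8, 2041.
That is not after Apr 20, 2041, so look at May 2041.
May 2041 starts on a Wednesday; its first Monday is the 6th, so the 2nd Monday is the 13th — May 13, 2041.

May 13, 2041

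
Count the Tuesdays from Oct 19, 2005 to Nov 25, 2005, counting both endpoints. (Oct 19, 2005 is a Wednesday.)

5

Oct 19, 2005 is a Wednesday; the first Tuesday on or after it is Oct 25, 2005 (6 days later).
From Oct 25, 2005 to Nov 25, 2005: 6 + 25 = 31 days (rest of Oct, Nov).
31 ÷ 7 = 4 full weeks with remainder 3, so 4 more Tuesdays after the first → 5.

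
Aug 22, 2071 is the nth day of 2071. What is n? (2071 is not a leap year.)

Days in months before Aug: 31 + 28 + 31 + 30 + 31 + 30 + 31 = 212.
Plus 22 days into Aug → day 234.

234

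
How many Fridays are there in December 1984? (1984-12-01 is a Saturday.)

1984-12-01 is a Saturday; the first Friday on or after it is 1984-12-07 (6 days later).
From 1984-12-07 to 1984-12-31 is 31 − 7 = 24 days.
24 ÷ 7 = 3 full weeks with remainder 3, so 3 more Fridays after the first → 4.

4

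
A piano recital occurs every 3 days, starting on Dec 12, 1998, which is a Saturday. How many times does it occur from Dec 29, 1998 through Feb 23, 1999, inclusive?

19

Occurrences land 3·i days after Dec 12, 1998 for i = 0, 1, 2, …
Dec 29, 1998 is 17 days after the start; 17 ÷ 3 = 5 remainder 2; since the remainder is 2, round up to i = 6. First occurrence in the window: #7 on Dec 30, 1998 (6×3 = 18 days in).
Feb 23, 1999 is 73 days after the start; 73 ÷ 3 = 24 remainder 1. Last occurrence in the window: #25 on Feb 22, 1999.
Occurrences #7 through #25: 19 in total.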